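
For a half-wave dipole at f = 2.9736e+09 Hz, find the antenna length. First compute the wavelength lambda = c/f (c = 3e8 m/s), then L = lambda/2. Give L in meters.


lambda = c / f = 3.0000e+08 / 2.9736e+09 = 0.1008878 m
L = lambda / 2 = 0.1008878 / 2 = 0.05044 m

0.05044 m


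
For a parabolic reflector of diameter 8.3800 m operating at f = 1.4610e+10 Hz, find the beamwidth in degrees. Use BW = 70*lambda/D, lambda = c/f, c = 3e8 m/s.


lambda = c / f = 3.0000e+08 / 1.4610e+10 = 0.02053388 m
BW = 70 * 0.02053388 / 8.3800 = 0.1715 deg

0.1715 deg


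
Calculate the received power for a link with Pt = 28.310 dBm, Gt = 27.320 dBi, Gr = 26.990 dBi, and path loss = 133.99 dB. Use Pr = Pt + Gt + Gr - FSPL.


Pr = 28.310 + 27.320 + 26.990 - 133.99 = -51.37 dBm

-51.37 dBm


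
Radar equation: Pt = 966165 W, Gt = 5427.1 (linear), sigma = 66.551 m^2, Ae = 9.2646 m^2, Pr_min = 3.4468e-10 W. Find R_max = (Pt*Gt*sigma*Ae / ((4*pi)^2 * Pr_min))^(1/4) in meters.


R^4 = 966165*5427.1*66.551*9.2646 / ((4*pi)^2 * 3.4468e-10) = 5.939701e+19
R_max = 5.939701e+19^0.25 = 87789 m

87789 m


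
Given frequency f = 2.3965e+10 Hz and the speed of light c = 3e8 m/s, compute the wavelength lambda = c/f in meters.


lambda = c / f = 3.0000e+08 / 2.3965e+10 = 0.01252 m

0.01252 m


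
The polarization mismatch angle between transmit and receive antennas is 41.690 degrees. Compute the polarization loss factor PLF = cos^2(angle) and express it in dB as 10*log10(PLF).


PLF_linear = cos^2(41.690 deg) = 0.5576419
PLF_dB = 10 * log10(0.5576419) = -2.536 dB

-2.536 dB


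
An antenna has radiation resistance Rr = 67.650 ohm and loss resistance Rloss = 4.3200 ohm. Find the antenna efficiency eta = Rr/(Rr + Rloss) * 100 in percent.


eta = 67.650 / (67.650 + 4.3200) * 100 = 94.00%

94.00%


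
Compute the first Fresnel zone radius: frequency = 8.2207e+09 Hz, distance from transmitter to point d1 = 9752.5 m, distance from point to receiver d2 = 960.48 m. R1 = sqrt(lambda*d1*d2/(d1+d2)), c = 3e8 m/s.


lambda = c / f = 3.0000e+08 / 8.2207e+09 = 0.03649324 m
R1 = sqrt(0.03649324 * 9752.5 * 960.48 / (9752.5 + 960.48)) = 5.649 m

5.649 m


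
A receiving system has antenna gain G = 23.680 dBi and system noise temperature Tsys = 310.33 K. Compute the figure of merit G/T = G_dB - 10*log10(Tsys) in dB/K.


G/T = 23.680 - 10*log10(310.33) = 23.680 - 24.91824 = -1.238 dB/K

-1.238 dB/K


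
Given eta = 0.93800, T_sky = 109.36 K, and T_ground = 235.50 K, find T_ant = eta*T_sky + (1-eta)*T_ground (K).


T_ant = 0.93800 * 109.36 + (1 - 0.93800) * 235.50 = 117.2 K

117.2 K


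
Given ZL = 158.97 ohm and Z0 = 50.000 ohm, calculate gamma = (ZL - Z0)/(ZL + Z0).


gamma = (158.97 - 50.000) / (158.97 + 50.000) = 0.5215

0.5215


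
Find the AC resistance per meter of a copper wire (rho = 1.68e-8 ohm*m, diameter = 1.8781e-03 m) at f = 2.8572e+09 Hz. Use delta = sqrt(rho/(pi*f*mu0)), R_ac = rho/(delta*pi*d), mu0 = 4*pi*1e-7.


delta = sqrt(1.68e-8 / (pi * 2.8572e+09 * 4*pi*1e-7)) = 1.220406e-06 m
R_ac = 1.68e-8 / (1.220406e-06 * pi * 1.8781e-03) = 2.333 ohm/m

2.333 ohm/m


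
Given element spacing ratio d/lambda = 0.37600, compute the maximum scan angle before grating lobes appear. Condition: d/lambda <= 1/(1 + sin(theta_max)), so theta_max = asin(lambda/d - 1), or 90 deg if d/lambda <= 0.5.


lambda/d - 1 = 1/0.37600 - 1 = 1.659574 >= 1
d/lambda <= 0.5, so the array can scan to endfire without grating lobes: theta_max = 90 deg

90 deg


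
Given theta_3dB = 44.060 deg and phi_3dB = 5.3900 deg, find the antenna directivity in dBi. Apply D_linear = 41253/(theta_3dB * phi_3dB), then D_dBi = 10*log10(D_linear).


D_linear = 41253 / (44.060 * 5.3900) = 173.7090
D_dBi = 10 * log10(173.7090) = 22.40 dBi

22.40 dBi


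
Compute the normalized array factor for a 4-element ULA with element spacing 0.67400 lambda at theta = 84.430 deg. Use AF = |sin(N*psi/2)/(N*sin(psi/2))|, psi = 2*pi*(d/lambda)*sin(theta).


psi = 2*pi*0.67400*sin(84.430 deg) = 4.214871 rad
AF = |sin(4*4.214871/2) / (4*sin(4.214871/2))| = 0.2440

0.2440


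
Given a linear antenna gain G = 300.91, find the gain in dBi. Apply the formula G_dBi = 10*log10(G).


G_dBi = 10 * log10(300.91) = 24.78 dBi

24.78 dBi


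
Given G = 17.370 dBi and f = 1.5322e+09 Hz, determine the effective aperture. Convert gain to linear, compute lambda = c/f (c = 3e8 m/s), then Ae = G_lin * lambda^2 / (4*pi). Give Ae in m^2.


lambda = c / f = 3.0000e+08 / 1.5322e+09 = 0.1957969 m
G_linear = 10^(17.370/10) = 54.57579
Ae = G_linear * lambda^2 / (4*pi) = 54.57579 * 0.1957969^2 / (4*pi) = 0.1665 m^2

0.1665 m^2


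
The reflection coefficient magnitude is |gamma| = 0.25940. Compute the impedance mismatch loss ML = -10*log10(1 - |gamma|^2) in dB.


ML = -10 * log10(1 - 0.25940^2) = -10 * log10(0.93271164) = 0.3025 dB

0.3025 dB


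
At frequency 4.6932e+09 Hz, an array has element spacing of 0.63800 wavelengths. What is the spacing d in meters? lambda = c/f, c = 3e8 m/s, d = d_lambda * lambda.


lambda = c / f = 3.0000e+08 / 4.6932e+09 = 0.06392227 m
d = 0.63800 * 0.06392227 = 0.04078 m

0.04078 m


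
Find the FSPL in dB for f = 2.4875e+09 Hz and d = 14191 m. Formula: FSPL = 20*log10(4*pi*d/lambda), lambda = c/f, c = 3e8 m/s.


lambda = c / f = 3.0000e+08 / 2.4875e+09 = 0.1206030 m
FSPL = 20 * log10(4*pi*14191/0.1206030) = 123.4 dB

123.4 dB


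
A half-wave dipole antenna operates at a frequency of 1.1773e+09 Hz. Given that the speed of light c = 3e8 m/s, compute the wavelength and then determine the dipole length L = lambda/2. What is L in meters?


lambda = c / f = 3.0000e+08 / 1.1773e+09 = 0.2548204 m
L = lambda / 2 = 0.2548204 / 2 = 0.1274 m

0.1274 m


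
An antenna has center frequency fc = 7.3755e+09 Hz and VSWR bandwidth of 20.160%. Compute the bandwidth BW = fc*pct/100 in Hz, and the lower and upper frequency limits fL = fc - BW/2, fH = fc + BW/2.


BW = 7.3755e+09 * 20.160/100 = 1.486901e+09 Hz
fL = 7.3755e+09 - 1.486901e+09/2 = 6.632e+09 Hz
fH = 7.3755e+09 + 1.486901e+09/2 = 8.119e+09 Hz

BW=1.487e+09 Hz, fL=6.632e+09 Hz, fH=8.119e+09 Hz


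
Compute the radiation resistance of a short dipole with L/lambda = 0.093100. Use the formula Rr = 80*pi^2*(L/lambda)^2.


Rr = 80 * pi^2 * (0.093100)^2 = 80 * 9.869604 * 8.667610e-03 = 6.844 ohm

6.844 ohm


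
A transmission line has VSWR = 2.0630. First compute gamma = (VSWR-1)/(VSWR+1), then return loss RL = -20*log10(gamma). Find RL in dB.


gamma = (2.0630 - 1) / (2.0630 + 1) = 0.3470454
RL = -20 * log10(0.3470454) = 9.192 dB

9.192 dB


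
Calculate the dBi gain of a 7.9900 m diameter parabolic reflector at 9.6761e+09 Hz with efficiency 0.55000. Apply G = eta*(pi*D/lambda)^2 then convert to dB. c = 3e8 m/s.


lambda = c / f = 3.0000e+08 / 9.6761e+09 = 0.03100423 m
G_linear = 0.55000 * (pi * 7.9900 / 0.03100423)^2 = 360507.3
G_dBi = 10 * log10(360507.3) = 55.57 dBi

55.57 dBi


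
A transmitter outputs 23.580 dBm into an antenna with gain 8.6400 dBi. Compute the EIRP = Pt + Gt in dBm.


EIRP = Pt + Gt = 23.580 + 8.6400 = 32.22 dBm

32.22 dBm


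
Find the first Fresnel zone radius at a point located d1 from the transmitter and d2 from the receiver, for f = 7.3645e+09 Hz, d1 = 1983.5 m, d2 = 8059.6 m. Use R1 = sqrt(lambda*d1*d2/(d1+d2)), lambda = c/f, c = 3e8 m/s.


lambda = c / f = 3.0000e+08 / 7.3645e+09 = 0.04073596 m
R1 = sqrt(0.04073596 * 1983.5 * 8059.6 / (1983.5 + 8059.6)) = 8.052 m

8.052 m


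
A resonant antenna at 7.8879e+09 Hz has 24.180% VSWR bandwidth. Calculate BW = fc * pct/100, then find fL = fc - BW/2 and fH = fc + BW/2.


BW = 7.8879e+09 * 24.180/100 = 1.907294e+09 Hz
fL = 7.8879e+09 - 1.907294e+09/2 = 6.934e+09 Hz
fH = 7.8879e+09 + 1.907294e+09/2 = 8.842e+09 Hz

BW=1.907e+09 Hz, fL=6.934e+09 Hz, fH=8.842e+09 Hz


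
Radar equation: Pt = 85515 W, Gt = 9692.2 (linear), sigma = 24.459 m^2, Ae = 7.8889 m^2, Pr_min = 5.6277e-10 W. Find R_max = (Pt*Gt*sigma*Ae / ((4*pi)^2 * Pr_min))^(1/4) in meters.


R^4 = 85515*9692.2*24.459*7.8889 / ((4*pi)^2 * 5.6277e-10) = 1.799572e+18
R_max = 1.799572e+18^0.25 = 36626 m

36626 m


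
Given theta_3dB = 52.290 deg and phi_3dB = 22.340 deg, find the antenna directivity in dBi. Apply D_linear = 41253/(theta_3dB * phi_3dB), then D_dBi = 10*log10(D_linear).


D_linear = 41253 / (52.290 * 22.340) = 35.31455
D_dBi = 10 * log10(35.31455) = 15.48 dBi

15.48 dBi


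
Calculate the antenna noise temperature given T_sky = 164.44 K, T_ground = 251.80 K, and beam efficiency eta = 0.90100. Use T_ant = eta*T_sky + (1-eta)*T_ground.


T_ant = 0.90100 * 164.44 + (1 - 0.90100) * 251.80 = 173.1 K

173.1 K


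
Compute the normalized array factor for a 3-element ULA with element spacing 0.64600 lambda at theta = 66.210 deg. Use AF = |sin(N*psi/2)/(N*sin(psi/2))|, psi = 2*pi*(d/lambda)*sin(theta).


psi = 2*pi*0.64600*sin(66.210 deg) = 3.714050 rad
AF = |sin(3*3.714050/2) / (3*sin(3.714050/2))| = 0.2270

0.2270


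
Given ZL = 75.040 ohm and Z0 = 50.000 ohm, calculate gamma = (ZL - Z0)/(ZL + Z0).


gamma = (75.040 - 50.000) / (75.040 + 50.000) = 0.2003

0.2003


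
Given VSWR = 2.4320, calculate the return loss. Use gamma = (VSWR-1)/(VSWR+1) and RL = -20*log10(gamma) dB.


gamma = (2.4320 - 1) / (2.4320 + 1) = 0.4172494
RL = -20 * log10(0.4172494) = 7.592 dB

7.592 dB


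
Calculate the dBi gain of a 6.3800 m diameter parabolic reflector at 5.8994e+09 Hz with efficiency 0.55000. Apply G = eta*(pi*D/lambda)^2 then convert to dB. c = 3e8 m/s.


lambda = c / f = 3.0000e+08 / 5.8994e+09 = 0.05085263 m
G_linear = 0.55000 * (pi * 6.3800 / 0.05085263)^2 = 85443.09
G_dBi = 10 * log10(85443.09) = 49.32 dBi

49.32 dBi


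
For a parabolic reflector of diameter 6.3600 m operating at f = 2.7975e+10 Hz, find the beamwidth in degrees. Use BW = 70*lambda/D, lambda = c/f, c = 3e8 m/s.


lambda = c / f = 3.0000e+08 / 2.7975e+10 = 0.01072386 m
BW = 70 * 0.01072386 / 6.3600 = 0.1180 deg

0.1180 deg


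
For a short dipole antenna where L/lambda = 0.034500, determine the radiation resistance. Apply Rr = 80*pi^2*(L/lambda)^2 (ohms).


Rr = 80 * pi^2 * (0.034500)^2 = 80 * 9.869604 * 1.190250e-03 = 0.9398 ohm

0.9398 ohm


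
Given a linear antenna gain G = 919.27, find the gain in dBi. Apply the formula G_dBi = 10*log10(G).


G_dBi = 10 * log10(919.27) = 29.63 dBi

29.63 dBi


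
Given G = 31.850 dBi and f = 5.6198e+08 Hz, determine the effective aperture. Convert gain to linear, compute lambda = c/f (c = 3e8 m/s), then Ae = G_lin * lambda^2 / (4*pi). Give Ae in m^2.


lambda = c / f = 3.0000e+08 / 5.6198e+08 = 0.5338268 m
G_linear = 10^(31.850/10) = 1531.087
Ae = G_linear * lambda^2 / (4*pi) = 1531.087 * 0.5338268^2 / (4*pi) = 34.72 m^2

34.72 m^2


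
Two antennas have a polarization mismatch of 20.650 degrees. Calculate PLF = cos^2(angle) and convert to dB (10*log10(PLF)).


PLF_linear = cos^2(20.650 deg) = 0.8756321
PLF_dB = 10 * log10(0.8756321) = -0.5768 dB

-0.5768 dB


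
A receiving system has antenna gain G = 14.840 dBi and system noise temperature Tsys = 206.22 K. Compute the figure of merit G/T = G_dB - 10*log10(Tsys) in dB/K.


G/T = 14.840 - 10*log10(206.22) = 14.840 - 23.14331 = -8.303 dB/K

-8.303 dB/K


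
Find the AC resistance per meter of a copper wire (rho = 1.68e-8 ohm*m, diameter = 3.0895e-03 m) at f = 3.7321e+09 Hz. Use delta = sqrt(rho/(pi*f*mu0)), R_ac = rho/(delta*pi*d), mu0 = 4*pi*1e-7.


delta = sqrt(1.68e-8 / (pi * 3.7321e+09 * 4*pi*1e-7)) = 1.067820e-06 m
R_ac = 1.68e-8 / (1.067820e-06 * pi * 3.0895e-03) = 1.621 ohm/m

1.621 ohm/m


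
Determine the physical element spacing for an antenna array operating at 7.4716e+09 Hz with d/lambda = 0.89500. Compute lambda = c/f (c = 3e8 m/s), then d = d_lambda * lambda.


lambda = c / f = 3.0000e+08 / 7.4716e+09 = 0.04015204 m
d = 0.89500 * 0.04015204 = 0.03594 m

0.03594 m


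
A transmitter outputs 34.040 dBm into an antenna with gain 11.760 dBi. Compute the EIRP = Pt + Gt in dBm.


EIRP = Pt + Gt = 34.040 + 11.760 = 45.80 dBm

45.80 dBm


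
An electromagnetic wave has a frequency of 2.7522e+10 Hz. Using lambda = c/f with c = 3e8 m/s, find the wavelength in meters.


lambda = c / f = 3.0000e+08 / 2.7522e+10 = 0.01090 m

0.01090 m


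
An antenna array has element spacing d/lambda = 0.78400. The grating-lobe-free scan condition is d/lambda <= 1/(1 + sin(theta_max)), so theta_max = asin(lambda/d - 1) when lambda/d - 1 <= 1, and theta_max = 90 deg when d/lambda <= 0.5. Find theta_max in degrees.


lambda/d - 1 = 1/0.78400 - 1 = 0.2755102
theta_max = asin(0.2755102) = 15.99 deg

15.99 deg


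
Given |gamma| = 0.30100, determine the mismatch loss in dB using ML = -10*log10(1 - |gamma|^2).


ML = -10 * log10(1 - 0.30100^2) = -10 * log10(0.909399) = 0.4125 dB

0.4125 dB


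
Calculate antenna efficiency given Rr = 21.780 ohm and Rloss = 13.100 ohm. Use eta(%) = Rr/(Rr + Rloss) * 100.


eta = 21.780 / (21.780 + 13.100) * 100 = 62.44%

62.44%


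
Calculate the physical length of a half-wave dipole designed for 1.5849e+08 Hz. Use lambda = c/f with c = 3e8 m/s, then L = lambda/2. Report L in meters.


lambda = c / f = 3.0000e+08 / 1.5849e+08 = 1.892864 m
L = lambda / 2 = 1.892864 / 2 = 0.9464 m

0.9464 m


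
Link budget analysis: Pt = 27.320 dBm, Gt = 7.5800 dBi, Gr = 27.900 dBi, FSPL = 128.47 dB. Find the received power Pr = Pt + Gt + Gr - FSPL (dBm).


Pr = 27.320 + 7.5800 + 27.900 - 128.47 = -65.67 dBm

-65.67 dBm


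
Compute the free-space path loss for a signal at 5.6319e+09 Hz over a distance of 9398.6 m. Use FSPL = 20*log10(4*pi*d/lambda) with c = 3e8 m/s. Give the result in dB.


lambda = c / f = 3.0000e+08 / 5.6319e+09 = 0.05326799 m
FSPL = 20 * log10(4*pi*9398.6/0.05326799) = 126.9 dB

126.9 dB


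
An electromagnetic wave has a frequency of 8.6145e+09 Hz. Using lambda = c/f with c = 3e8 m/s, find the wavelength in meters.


lambda = c / f = 3.0000e+08 / 8.6145e+09 = 0.03483 m

0.03483 m


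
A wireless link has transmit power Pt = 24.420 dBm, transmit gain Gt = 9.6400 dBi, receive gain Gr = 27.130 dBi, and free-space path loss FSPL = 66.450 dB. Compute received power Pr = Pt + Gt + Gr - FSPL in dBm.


Pr = 24.420 + 9.6400 + 27.130 - 66.450 = -5.26 dBm

-5.26 dBm


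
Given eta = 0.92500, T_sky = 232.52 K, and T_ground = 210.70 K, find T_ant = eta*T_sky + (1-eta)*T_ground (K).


T_ant = 0.92500 * 232.52 + (1 - 0.92500) * 210.70 = 230.9 K

230.9 K


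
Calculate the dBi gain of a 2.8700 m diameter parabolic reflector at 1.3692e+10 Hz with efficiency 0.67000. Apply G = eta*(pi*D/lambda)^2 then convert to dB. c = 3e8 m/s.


lambda = c / f = 3.0000e+08 / 1.3692e+10 = 0.02191060 m
G_linear = 0.67000 * (pi * 2.8700 / 0.02191060)^2 = 113456.6
G_dBi = 10 * log10(113456.6) = 50.55 dBi

50.55 dBi


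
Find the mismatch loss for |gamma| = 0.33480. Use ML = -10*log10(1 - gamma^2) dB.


ML = -10 * log10(1 - 0.33480^2) = -10 * log10(0.88790896) = 0.5163 dB

0.5163 dB


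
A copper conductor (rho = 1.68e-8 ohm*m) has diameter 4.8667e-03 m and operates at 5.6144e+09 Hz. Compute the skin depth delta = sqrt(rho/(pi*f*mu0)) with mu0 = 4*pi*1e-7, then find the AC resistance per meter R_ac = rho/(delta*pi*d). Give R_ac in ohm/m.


delta = sqrt(1.68e-8 / (pi * 5.6144e+09 * 4*pi*1e-7)) = 8.706089e-07 m
R_ac = 1.68e-8 / (8.706089e-07 * pi * 4.8667e-03) = 1.262 ohm/m

1.262 ohm/m


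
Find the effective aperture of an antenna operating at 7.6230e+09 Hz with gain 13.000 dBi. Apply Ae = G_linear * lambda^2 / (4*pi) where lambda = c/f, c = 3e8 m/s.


lambda = c / f = 3.0000e+08 / 7.6230e+09 = 0.03935458 m
G_linear = 10^(13.000/10) = 19.95262
Ae = G_linear * lambda^2 / (4*pi) = 19.95262 * 0.03935458^2 / (4*pi) = 2.459e-03 m^2

2.459e-03 m^2


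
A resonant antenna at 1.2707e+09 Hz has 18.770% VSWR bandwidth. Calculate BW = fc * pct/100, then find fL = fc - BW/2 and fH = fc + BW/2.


BW = 1.2707e+09 * 18.770/100 = 2.385104e+08 Hz
fL = 1.2707e+09 - 2.385104e+08/2 = 1.151e+09 Hz
fH = 1.2707e+09 + 2.385104e+08/2 = 1.390e+09 Hz

BW=2.385e+08 Hz, fL=1.151e+09 Hz, fH=1.390e+09 Hz


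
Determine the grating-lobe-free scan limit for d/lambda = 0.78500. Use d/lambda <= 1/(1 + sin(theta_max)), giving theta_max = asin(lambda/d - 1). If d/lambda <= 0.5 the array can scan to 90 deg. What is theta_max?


lambda/d - 1 = 1/0.78500 - 1 = 0.2738854
theta_max = asin(0.2738854) = 15.90 deg

15.90 deg


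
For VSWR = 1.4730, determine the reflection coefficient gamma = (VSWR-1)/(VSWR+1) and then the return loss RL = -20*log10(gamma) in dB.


gamma = (1.4730 - 1) / (1.4730 + 1) = 0.1912657
RL = -20 * log10(0.1912657) = 14.37 dB

14.37 dB


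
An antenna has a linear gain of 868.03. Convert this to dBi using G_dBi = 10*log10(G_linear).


G_dBi = 10 * log10(868.03) = 29.39 dBi

29.39 dBi


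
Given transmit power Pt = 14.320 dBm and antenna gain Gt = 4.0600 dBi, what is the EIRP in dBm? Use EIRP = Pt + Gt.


EIRP = Pt + Gt = 14.320 + 4.0600 = 18.38 dBm

18.38 dBm


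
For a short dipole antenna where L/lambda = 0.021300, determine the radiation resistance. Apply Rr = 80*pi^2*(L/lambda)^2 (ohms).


Rr = 80 * pi^2 * (0.021300)^2 = 80 * 9.869604 * 4.536900e-04 = 0.3582 ohm

0.3582 ohm


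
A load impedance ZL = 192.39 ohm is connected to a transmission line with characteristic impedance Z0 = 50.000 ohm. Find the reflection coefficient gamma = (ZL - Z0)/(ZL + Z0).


gamma = (192.39 - 50.000) / (192.39 + 50.000) = 0.5874

0.5874


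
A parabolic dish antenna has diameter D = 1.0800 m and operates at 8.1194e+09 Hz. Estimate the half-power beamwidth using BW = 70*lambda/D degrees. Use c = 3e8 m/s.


lambda = c / f = 3.0000e+08 / 8.1194e+09 = 0.03694854 m
BW = 70 * 0.03694854 / 1.0800 = 2.395 deg

2.395 deg


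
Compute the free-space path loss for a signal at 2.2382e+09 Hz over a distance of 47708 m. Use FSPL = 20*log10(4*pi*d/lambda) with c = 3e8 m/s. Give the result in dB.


lambda = c / f = 3.0000e+08 / 2.2382e+09 = 0.1340363 m
FSPL = 20 * log10(4*pi*47708/0.1340363) = 133.0 dB

133.0 dB


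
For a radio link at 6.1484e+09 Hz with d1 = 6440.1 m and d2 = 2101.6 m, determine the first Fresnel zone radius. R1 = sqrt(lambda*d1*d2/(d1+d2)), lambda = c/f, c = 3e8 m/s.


lambda = c / f = 3.0000e+08 / 6.1484e+09 = 0.04879318 m
R1 = sqrt(0.04879318 * 6440.1 * 2101.6 / (6440.1 + 2101.6)) = 8.793 m

8.793 m


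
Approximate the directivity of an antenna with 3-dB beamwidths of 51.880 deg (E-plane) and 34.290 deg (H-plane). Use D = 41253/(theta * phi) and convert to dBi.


D_linear = 41253 / (51.880 * 34.290) = 23.18932
D_dBi = 10 * log10(23.18932) = 13.65 dBi

13.65 dBi


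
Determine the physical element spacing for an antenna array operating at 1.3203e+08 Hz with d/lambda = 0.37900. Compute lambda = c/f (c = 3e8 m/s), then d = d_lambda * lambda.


lambda = c / f = 3.0000e+08 / 1.3203e+08 = 2.272211 m
d = 0.37900 * 2.272211 = 0.8612 m

0.8612 m


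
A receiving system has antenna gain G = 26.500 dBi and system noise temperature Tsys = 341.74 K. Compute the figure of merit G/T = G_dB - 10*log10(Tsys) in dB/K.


G/T = 26.500 - 10*log10(341.74) = 26.500 - 25.33696 = 1.163 dB/K

1.163 dB/K


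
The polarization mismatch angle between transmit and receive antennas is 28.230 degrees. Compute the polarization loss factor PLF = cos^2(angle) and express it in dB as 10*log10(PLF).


PLF_linear = cos^2(28.230 deg) = 0.7762595
PLF_dB = 10 * log10(0.7762595) = -1.100 dB

-1.100 dB


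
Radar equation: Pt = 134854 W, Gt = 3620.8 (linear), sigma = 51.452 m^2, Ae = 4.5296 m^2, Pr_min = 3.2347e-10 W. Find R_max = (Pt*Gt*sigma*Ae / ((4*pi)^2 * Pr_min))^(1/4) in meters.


R^4 = 134854*3620.8*51.452*4.5296 / ((4*pi)^2 * 3.2347e-10) = 2.227803e+18
R_max = 2.227803e+18^0.25 = 38634 m

38634 m


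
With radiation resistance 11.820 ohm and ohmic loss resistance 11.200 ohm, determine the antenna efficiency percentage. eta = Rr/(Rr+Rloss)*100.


eta = 11.820 / (11.820 + 11.200) * 100 = 51.35%

51.35%


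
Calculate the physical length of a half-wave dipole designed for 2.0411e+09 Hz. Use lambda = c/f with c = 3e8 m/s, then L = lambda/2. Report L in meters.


lambda = c / f = 3.0000e+08 / 2.0411e+09 = 0.1469796 m
L = lambda / 2 = 0.1469796 / 2 = 0.07349 m

0.07349 m


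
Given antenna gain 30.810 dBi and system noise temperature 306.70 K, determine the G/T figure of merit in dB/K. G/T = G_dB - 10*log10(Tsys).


G/T = 30.810 - 10*log10(306.70) = 30.810 - 24.86714 = 5.943 dB/K

5.943 dB/K


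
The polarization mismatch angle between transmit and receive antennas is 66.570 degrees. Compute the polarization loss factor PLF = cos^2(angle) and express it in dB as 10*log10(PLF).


PLF_linear = cos^2(66.570 deg) = 0.1581083
PLF_dB = 10 * log10(0.1581083) = -8.010 dB

-8.010 dB


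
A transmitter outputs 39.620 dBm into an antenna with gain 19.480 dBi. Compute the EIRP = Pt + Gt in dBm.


EIRP = Pt + Gt = 39.620 + 19.480 = 59.10 dBm

59.10 dBm


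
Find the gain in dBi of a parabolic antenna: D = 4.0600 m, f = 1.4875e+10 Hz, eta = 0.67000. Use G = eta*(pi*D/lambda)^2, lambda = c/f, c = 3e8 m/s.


lambda = c / f = 3.0000e+08 / 1.4875e+10 = 0.02016807 m
G_linear = 0.67000 * (pi * 4.0600 / 0.02016807)^2 = 267977.3
G_dBi = 10 * log10(267977.3) = 54.28 dBi

54.28 dBi


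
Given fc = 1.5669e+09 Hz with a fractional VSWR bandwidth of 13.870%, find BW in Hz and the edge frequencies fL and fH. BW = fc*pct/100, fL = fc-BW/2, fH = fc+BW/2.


BW = 1.5669e+09 * 13.870/100 = 2.173290e+08 Hz
fL = 1.5669e+09 - 2.173290e+08/2 = 1.458e+09 Hz
fH = 1.5669e+09 + 2.173290e+08/2 = 1.676e+09 Hz

BW=2.173e+08 Hz, fL=1.458e+09 Hz, fH=1.676e+09 Hz


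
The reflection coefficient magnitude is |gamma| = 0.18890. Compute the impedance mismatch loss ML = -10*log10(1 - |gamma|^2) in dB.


ML = -10 * log10(1 - 0.18890^2) = -10 * log10(0.96431679) = 0.1578 dB

0.1578 dB


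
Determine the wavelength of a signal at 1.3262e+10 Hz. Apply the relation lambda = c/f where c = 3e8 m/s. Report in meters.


lambda = c / f = 3.0000e+08 / 1.3262e+10 = 0.02262 m

0.02262 m


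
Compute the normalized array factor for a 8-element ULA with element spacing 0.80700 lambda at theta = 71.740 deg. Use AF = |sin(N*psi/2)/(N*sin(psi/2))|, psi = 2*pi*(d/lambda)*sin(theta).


psi = 2*pi*0.80700*sin(71.740 deg) = 4.815201 rad
AF = |sin(8*4.815201/2) / (8*sin(4.815201/2))| = 0.07460

0.07460


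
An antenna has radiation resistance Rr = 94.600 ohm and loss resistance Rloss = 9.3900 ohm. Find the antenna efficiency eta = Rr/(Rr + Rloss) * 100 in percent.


eta = 94.600 / (94.600 + 9.3900) * 100 = 90.97%

90.97%


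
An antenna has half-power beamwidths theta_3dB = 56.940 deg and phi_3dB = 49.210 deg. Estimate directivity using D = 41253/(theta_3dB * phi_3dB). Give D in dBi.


D_linear = 41253 / (56.940 * 49.210) = 14.72261
D_dBi = 10 * log10(14.72261) = 11.68 dBi

11.68 dBi


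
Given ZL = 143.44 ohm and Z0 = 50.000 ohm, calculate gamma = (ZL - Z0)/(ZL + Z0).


gamma = (143.44 - 50.000) / (143.44 + 50.000) = 0.4830

0.4830


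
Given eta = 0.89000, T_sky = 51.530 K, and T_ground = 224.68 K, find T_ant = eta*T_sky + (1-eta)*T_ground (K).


T_ant = 0.89000 * 51.530 + (1 - 0.89000) * 224.68 = 70.58 K

70.58 K


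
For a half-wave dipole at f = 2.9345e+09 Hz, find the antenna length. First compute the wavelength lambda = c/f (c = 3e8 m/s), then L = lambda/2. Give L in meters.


lambda = c / f = 3.0000e+08 / 2.9345e+09 = 0.1022321 m
L = lambda / 2 = 0.1022321 / 2 = 0.05112 m

0.05112 m


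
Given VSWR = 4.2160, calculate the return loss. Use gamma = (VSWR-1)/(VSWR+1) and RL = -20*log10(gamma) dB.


gamma = (4.2160 - 1) / (4.2160 + 1) = 0.6165644
RL = -20 * log10(0.6165644) = 4.200 dB

4.200 dB


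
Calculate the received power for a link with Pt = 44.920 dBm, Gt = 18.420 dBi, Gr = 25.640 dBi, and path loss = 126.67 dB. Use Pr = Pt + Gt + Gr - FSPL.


Pr = 44.920 + 18.420 + 25.640 - 126.67 = -37.69 dBm

-37.69 dBm


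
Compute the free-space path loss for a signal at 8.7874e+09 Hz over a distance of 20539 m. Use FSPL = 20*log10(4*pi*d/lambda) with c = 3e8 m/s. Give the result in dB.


lambda = c / f = 3.0000e+08 / 8.7874e+09 = 0.03413979 m
FSPL = 20 * log10(4*pi*20539/0.03413979) = 137.6 dB

137.6 dB


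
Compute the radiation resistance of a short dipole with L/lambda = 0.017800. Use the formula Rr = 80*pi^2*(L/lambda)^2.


Rr = 80 * pi^2 * (0.017800)^2 = 80 * 9.869604 * 3.168400e-04 = 0.2502 ohm

0.2502 ohm


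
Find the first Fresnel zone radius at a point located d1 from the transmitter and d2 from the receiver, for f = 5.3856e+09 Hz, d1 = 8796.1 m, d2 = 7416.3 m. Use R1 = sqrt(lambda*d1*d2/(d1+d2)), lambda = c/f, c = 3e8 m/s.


lambda = c / f = 3.0000e+08 / 5.3856e+09 = 0.05570410 m
R1 = sqrt(0.05570410 * 8796.1 * 7416.3 / (8796.1 + 7416.3)) = 14.97 m

14.97 m


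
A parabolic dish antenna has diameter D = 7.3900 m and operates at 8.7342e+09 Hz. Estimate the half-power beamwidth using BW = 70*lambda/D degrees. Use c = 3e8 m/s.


lambda = c / f = 3.0000e+08 / 8.7342e+09 = 0.03434774 m
BW = 70 * 0.03434774 / 7.3900 = 0.3254 deg

0.3254 deg


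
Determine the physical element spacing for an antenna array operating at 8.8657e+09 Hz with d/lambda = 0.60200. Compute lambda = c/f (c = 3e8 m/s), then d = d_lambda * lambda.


lambda = c / f = 3.0000e+08 / 8.8657e+09 = 0.03383828 m
d = 0.60200 * 0.03383828 = 0.02037 m

0.02037 m


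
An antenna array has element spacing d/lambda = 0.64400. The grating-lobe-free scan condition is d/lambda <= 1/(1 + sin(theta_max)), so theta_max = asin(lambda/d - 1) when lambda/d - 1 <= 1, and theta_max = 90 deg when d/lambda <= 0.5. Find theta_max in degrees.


lambda/d - 1 = 1/0.64400 - 1 = 0.5527950
theta_max = asin(0.5527950) = 33.56 deg

33.56 deg


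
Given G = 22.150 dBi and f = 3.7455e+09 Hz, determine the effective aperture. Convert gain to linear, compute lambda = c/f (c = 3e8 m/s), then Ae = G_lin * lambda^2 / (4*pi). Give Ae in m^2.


lambda = c / f = 3.0000e+08 / 3.7455e+09 = 0.08009612 m
G_linear = 10^(22.150/10) = 164.0590
Ae = G_linear * lambda^2 / (4*pi) = 164.0590 * 0.08009612^2 / (4*pi) = 0.08376 m^2

0.08376 m^2


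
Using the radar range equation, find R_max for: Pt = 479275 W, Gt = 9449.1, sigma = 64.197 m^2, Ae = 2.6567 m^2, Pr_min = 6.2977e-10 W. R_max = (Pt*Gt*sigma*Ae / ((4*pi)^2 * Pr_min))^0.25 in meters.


R^4 = 479275*9449.1*64.197*2.6567 / ((4*pi)^2 * 6.2977e-10) = 7.766597e+18
R_max = 7.766597e+18^0.25 = 52791 m

52791 m


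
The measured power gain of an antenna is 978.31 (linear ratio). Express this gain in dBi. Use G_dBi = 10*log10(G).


G_dBi = 10 * log10(978.31) = 29.90 dBi

29.90 dBi


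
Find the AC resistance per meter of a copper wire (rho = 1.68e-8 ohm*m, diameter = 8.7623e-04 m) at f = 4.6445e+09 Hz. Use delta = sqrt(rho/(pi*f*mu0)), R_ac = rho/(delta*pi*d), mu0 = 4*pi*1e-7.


delta = sqrt(1.68e-8 / (pi * 4.6445e+09 * 4*pi*1e-7)) = 9.572057e-07 m
R_ac = 1.68e-8 / (9.572057e-07 * pi * 8.7623e-04) = 6.376 ohm/m

6.376 ohm/m


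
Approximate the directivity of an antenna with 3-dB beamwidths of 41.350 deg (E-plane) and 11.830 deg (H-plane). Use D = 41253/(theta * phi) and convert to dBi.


D_linear = 41253 / (41.350 * 11.830) = 84.33256
D_dBi = 10 * log10(84.33256) = 19.26 dBi

19.26 dBi


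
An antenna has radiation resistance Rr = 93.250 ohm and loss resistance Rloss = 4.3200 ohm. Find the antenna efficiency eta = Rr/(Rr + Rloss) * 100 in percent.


eta = 93.250 / (93.250 + 4.3200) * 100 = 95.57%

95.57%


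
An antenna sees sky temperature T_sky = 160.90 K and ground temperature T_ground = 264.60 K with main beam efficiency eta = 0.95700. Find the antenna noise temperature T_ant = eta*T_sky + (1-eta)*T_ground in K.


T_ant = 0.95700 * 160.90 + (1 - 0.95700) * 264.60 = 165.4 K

165.4 K


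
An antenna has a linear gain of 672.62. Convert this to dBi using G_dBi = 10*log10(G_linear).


G_dBi = 10 * log10(672.62) = 28.28 dBi

28.28 dBi


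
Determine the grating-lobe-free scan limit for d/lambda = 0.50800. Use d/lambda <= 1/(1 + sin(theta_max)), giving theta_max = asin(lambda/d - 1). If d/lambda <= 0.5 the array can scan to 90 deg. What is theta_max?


lambda/d - 1 = 1/0.50800 - 1 = 0.9685039
theta_max = asin(0.9685039) = 75.58 deg

75.58 deg


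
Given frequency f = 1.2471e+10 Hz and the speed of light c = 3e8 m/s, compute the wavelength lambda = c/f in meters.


lambda = c / f = 3.0000e+08 / 1.2471e+10 = 0.02406 m

0.02406 m


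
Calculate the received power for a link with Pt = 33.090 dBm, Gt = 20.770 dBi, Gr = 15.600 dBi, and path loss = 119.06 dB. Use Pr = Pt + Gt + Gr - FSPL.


Pr = 33.090 + 20.770 + 15.600 - 119.06 = -49.60 dBm

-49.60 dBm


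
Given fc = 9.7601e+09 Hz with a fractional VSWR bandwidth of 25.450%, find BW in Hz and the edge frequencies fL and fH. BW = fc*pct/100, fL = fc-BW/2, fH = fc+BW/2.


BW = 9.7601e+09 * 25.450/100 = 2.483945e+09 Hz
fL = 9.7601e+09 - 2.483945e+09/2 = 8.518e+09 Hz
fH = 9.7601e+09 + 2.483945e+09/2 = 1.100e+10 Hz

BW=2.484e+09 Hz, fL=8.518e+09 Hz, fH=1.100e+10 Hz


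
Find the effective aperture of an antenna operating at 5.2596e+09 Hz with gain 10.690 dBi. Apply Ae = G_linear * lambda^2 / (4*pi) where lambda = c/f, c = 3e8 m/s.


lambda = c / f = 3.0000e+08 / 5.2596e+09 = 0.05703856 m
G_linear = 10^(10.690/10) = 11.72195
Ae = G_linear * lambda^2 / (4*pi) = 11.72195 * 0.05703856^2 / (4*pi) = 3.035e-03 m^2

3.035e-03 m^2


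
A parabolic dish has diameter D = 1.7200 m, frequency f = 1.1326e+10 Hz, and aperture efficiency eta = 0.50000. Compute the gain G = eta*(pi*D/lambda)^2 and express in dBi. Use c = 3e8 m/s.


lambda = c / f = 3.0000e+08 / 1.1326e+10 = 0.02648773 m
G_linear = 0.50000 * (pi * 1.7200 / 0.02648773)^2 = 20808.33
G_dBi = 10 * log10(20808.33) = 43.18 dBi

43.18 dBi


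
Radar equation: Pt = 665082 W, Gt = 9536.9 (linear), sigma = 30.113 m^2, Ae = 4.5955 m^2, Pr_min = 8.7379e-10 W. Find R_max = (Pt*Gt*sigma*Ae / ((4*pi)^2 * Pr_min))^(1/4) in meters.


R^4 = 665082*9536.9*30.113*4.5955 / ((4*pi)^2 * 8.7379e-10) = 6.361249e+18
R_max = 6.361249e+18^0.25 = 50221 m

50221 m


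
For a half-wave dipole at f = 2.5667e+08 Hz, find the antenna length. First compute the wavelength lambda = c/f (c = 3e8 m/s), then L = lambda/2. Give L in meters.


lambda = c / f = 3.0000e+08 / 2.5667e+08 = 1.168816 m
L = lambda / 2 = 1.168816 / 2 = 0.5844 m

0.5844 m


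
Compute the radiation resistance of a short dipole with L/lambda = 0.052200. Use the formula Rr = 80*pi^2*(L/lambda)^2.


Rr = 80 * pi^2 * (0.052200)^2 = 80 * 9.869604 * 2.724840e-03 = 2.151 ohm

2.151 ohm


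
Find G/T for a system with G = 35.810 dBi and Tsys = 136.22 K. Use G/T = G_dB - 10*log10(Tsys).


G/T = 35.810 - 10*log10(136.22) = 35.810 - 21.34241 = 14.47 dB/K

14.47 dB/K


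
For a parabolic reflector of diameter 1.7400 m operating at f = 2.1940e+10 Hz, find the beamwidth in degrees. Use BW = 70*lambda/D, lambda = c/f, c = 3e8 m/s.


lambda = c / f = 3.0000e+08 / 2.1940e+10 = 0.01367366 m
BW = 70 * 0.01367366 / 1.7400 = 0.5501 deg

0.5501 deg


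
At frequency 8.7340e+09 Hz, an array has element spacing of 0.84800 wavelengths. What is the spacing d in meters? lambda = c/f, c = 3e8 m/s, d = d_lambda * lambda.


lambda = c / f = 3.0000e+08 / 8.7340e+09 = 0.03434852 m
d = 0.84800 * 0.03434852 = 0.02913 m

0.02913 m


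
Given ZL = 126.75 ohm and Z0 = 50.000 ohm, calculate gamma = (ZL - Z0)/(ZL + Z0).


gamma = (126.75 - 50.000) / (126.75 + 50.000) = 0.4342

0.4342


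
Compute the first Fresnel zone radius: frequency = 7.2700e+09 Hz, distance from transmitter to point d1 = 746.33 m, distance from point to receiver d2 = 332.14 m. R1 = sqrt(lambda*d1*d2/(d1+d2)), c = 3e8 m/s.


lambda = c / f = 3.0000e+08 / 7.2700e+09 = 0.04126547 m
R1 = sqrt(0.04126547 * 746.33 * 332.14 / (746.33 + 332.14)) = 3.080 m

3.080 m


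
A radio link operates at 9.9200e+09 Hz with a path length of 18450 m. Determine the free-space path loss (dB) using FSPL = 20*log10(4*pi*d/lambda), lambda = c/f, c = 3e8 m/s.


lambda = c / f = 3.0000e+08 / 9.9200e+09 = 0.03024194 m
FSPL = 20 * log10(4*pi*18450/0.03024194) = 137.7 dB

137.7 dB


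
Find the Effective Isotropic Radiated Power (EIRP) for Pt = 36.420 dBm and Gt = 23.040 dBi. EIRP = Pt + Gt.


EIRP = Pt + Gt = 36.420 + 23.040 = 59.46 dBm

59.46 dBm


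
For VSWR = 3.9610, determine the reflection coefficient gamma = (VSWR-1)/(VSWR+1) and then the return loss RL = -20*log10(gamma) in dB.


gamma = (3.9610 - 1) / (3.9610 + 1) = 0.5968555
RL = -20 * log10(0.5968555) = 4.483 dB

4.483 dB


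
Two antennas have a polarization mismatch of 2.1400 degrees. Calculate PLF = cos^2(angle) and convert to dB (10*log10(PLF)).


PLF_linear = cos^2(2.1400 deg) = 0.9986056
PLF_dB = 10 * log10(0.9986056) = -6.060e-03 dB

-6.060e-03 dB


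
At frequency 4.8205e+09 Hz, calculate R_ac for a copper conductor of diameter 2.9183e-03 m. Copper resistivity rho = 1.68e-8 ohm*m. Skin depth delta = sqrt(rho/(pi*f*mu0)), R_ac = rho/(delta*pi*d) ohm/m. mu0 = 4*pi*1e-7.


delta = sqrt(1.68e-8 / (pi * 4.8205e+09 * 4*pi*1e-7)) = 9.395691e-07 m
R_ac = 1.68e-8 / (9.395691e-07 * pi * 2.9183e-03) = 1.950 ohm/m

1.950 ohm/m


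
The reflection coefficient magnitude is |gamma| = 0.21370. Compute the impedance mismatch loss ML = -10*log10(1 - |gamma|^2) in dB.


ML = -10 * log10(1 - 0.21370^2) = -10 * log10(0.95433231) = 0.2030 dB

0.2030 dB


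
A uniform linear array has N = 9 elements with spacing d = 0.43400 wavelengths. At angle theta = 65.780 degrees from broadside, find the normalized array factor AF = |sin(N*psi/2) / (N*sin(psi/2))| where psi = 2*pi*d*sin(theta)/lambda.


psi = 2*pi*0.43400*sin(65.780 deg) = 2.486872 rad
AF = |sin(9*2.486872/2) / (9*sin(2.486872/2))| = 0.1151

0.1151


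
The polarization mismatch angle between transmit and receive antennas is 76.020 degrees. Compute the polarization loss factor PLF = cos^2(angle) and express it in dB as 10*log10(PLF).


PLF_linear = cos^2(76.020 deg) = 0.05836243
PLF_dB = 10 * log10(0.05836243) = -12.34 dB

-12.34 dB


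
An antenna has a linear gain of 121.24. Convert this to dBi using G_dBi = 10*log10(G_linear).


G_dBi = 10 * log10(121.24) = 20.84 dBi

20.84 dBi


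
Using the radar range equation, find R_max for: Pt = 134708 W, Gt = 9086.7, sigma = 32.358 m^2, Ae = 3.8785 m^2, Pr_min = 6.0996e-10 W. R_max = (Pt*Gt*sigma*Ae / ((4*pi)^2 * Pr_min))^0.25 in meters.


R^4 = 134708*9086.7*32.358*3.8785 / ((4*pi)^2 * 6.0996e-10) = 1.594865e+18
R_max = 1.594865e+18^0.25 = 35537 m

35537 m


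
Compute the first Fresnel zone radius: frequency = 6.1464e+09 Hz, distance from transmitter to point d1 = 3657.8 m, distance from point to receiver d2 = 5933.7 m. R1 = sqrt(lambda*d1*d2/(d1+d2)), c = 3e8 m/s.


lambda = c / f = 3.0000e+08 / 6.1464e+09 = 0.04880906 m
R1 = sqrt(0.04880906 * 3657.8 * 5933.7 / (3657.8 + 5933.7)) = 10.51 m

10.51 m


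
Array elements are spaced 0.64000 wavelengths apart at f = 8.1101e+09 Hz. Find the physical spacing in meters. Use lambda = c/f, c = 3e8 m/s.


lambda = c / f = 3.0000e+08 / 8.1101e+09 = 0.03699091 m
d = 0.64000 * 0.03699091 = 0.02367 m

0.02367 m


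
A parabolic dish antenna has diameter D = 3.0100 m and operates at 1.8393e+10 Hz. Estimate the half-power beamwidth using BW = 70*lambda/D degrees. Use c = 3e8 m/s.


lambda = c / f = 3.0000e+08 / 1.8393e+10 = 0.01631055 m
BW = 70 * 0.01631055 / 3.0100 = 0.3793 deg

0.3793 deg


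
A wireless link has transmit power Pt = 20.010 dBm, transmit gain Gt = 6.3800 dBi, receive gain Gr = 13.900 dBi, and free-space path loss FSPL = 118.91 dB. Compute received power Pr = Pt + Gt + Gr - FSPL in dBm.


Pr = 20.010 + 6.3800 + 13.900 - 118.91 = -78.62 dBm

-78.62 dBm


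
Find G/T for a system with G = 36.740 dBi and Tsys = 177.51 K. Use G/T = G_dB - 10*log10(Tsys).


G/T = 36.740 - 10*log10(177.51) = 36.740 - 22.49223 = 14.25 dB/K

14.25 dB/K


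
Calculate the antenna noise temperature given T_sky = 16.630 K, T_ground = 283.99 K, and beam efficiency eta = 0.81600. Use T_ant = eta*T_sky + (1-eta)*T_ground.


T_ant = 0.81600 * 16.630 + (1 - 0.81600) * 283.99 = 65.82 K

65.82 K


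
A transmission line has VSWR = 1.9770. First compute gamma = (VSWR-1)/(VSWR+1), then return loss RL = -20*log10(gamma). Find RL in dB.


gamma = (1.9770 - 1) / (1.9770 + 1) = 0.3281827
RL = -20 * log10(0.3281827) = 9.678 dB

9.678 dB


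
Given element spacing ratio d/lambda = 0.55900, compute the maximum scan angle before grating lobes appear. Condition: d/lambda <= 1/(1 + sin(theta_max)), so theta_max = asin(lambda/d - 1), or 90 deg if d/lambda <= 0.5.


lambda/d - 1 = 1/0.55900 - 1 = 0.7889088
theta_max = asin(0.7889088) = 52.08 deg

52.08 deg


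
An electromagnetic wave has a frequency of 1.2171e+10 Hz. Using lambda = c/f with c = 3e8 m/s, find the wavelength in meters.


lambda = c / f = 3.0000e+08 / 1.2171e+10 = 0.02465 m

0.02465 m


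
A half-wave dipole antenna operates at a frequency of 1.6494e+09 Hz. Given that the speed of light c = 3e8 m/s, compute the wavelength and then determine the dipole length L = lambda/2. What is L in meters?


lambda = c / f = 3.0000e+08 / 1.6494e+09 = 0.1818843 m
L = lambda / 2 = 0.1818843 / 2 = 0.09094 m

0.09094 m


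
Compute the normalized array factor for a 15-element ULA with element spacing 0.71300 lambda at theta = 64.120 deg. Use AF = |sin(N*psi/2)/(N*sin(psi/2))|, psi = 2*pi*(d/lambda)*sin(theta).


psi = 2*pi*0.71300*sin(64.120 deg) = 4.030622 rad
AF = |sin(15*4.030622/2) / (15*sin(4.030622/2))| = 0.06845

0.06845


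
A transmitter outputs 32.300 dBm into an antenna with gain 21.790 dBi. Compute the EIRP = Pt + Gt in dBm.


EIRP = Pt + Gt = 32.300 + 21.790 = 54.09 dBm

54.09 dBm


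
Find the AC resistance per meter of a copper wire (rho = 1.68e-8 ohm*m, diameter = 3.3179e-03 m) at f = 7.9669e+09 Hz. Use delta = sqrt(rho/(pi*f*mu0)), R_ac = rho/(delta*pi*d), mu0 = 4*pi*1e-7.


delta = sqrt(1.68e-8 / (pi * 7.9669e+09 * 4*pi*1e-7)) = 7.308531e-07 m
R_ac = 1.68e-8 / (7.308531e-07 * pi * 3.3179e-03) = 2.205 ohm/m

2.205 ohm/m


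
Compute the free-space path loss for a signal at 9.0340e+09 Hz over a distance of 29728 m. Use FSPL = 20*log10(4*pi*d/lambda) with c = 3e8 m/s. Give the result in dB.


lambda = c / f = 3.0000e+08 / 9.0340e+09 = 0.03320788 m
FSPL = 20 * log10(4*pi*29728/0.03320788) = 141.0 dB

141.0 dB


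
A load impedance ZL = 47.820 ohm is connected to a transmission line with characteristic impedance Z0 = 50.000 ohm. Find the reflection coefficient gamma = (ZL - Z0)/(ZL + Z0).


gamma = (47.820 - 50.000) / (47.820 + 50.000) = -0.02229

-0.02229


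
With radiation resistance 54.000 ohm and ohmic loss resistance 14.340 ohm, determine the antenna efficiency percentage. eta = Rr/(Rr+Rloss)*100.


eta = 54.000 / (54.000 + 14.340) * 100 = 79.02%

79.02%


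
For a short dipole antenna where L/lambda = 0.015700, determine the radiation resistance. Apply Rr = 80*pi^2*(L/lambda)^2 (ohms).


Rr = 80 * pi^2 * (0.015700)^2 = 80 * 9.869604 * 2.464900e-04 = 0.1946 ohm

0.1946 ohm


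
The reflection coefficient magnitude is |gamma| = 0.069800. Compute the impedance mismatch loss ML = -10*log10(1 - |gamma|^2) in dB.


ML = -10 * log10(1 - 0.069800^2) = -10 * log10(0.99512796) = 0.02121 dB

0.02121 dB


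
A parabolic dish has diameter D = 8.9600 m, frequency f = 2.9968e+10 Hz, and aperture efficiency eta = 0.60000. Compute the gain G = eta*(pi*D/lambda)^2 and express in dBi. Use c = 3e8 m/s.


lambda = c / f = 3.0000e+08 / 2.9968e+10 = 0.01001068 m
G_linear = 0.60000 * (pi * 8.9600 / 0.01001068)^2 = 4.743947e+06
G_dBi = 10 * log10(4.743947e+06) = 66.76 dBi

66.76 dBi
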